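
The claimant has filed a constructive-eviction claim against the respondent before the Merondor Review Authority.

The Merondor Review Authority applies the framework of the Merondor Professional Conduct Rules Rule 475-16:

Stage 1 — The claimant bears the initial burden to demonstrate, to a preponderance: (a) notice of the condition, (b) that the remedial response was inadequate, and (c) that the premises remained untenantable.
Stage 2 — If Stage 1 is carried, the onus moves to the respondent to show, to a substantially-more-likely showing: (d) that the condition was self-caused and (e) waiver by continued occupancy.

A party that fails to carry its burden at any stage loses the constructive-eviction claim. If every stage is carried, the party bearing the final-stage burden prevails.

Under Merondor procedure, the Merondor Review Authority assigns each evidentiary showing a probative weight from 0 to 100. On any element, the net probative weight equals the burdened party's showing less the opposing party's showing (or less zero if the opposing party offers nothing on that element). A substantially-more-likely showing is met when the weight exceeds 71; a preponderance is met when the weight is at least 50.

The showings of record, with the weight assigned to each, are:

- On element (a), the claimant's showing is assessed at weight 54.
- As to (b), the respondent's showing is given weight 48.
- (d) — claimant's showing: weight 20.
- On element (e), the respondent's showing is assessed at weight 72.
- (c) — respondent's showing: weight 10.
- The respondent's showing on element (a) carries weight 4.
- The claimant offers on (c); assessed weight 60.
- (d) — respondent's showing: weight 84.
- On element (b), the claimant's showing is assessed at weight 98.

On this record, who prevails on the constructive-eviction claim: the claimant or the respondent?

Stage 1 (claimant, a preponderance, weight is at least 50): (a) net 54−4=50 ≥ 50 — meets; (b) net 98−48=50 ≥ 50 — meets; (c) net 60−10=50 ≥ 50 — meets.
  All elements met. The burden passes to the respondent.
Stage 2 (respondent, a substantially-more-likely showing, weight exceeds 71): (d) net 84−20=64 ≤ 71 — fails; (e) 72 > 71 — meets.
  Stage 2 not carried; the respondent fails its burden.
The analysis ends at Stage 2; the claimant prevails.

claimant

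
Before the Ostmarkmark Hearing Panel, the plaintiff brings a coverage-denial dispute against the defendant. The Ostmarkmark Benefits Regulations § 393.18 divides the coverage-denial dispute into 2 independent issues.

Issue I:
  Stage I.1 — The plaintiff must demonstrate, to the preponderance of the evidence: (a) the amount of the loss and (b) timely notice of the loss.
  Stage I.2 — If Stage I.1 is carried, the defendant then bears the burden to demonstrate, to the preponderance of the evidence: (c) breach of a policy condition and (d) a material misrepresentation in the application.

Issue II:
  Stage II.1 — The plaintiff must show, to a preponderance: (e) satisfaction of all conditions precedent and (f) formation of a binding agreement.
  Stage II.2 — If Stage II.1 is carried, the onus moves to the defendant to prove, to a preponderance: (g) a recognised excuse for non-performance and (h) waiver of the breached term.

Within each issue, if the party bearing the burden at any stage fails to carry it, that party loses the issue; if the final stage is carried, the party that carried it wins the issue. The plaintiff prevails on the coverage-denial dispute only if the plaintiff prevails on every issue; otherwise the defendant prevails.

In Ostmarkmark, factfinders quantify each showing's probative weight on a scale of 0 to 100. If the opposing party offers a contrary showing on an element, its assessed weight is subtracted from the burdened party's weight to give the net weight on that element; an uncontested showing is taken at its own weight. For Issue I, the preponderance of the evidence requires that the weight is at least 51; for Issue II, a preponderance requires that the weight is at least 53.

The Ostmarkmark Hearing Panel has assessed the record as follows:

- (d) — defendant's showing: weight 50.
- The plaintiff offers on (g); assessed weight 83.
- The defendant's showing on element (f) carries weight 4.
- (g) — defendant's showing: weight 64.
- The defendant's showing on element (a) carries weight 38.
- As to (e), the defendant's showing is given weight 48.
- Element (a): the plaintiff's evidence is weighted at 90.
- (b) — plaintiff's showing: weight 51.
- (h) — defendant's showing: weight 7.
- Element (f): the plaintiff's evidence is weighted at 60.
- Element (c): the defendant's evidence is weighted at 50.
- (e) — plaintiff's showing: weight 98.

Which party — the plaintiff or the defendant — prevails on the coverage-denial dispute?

defendant

— Issue I —
At Stage I.1 the plaintiff must meet the preponderance of the evidence (weight is at least 51): on (a) the weight is 90 less the opposing 38 gives net 52, which does reach 51, so (a) meets the standard; on (b) the weight is 51, which does reach 51, so (b) meets the standard.
  The plaintiff carries Stage I.1; the defendant now bears the burden.
At Stage I.2 the defendant must meet the preponderance of the evidence (weight is at least 51): on (c) the weight is 50, < 51, so (c) does not meet the standard; on (d) the weight is 50, < 51, so (d) does not meet the standard.
  Stage I.2 not carried; the defendant fails its burden.
The analysis ends at Stage I.2; the plaintiff prevails on this issue.
— Issue II —
Stage II.1 (plaintiff, a preponderance, weight is at least 53): (e) net 98−48=50 < 53 — fails; (f) net 60−4=56 ≥ 53 — meets.
  Not every element is met, so the plaintiff fails to carry Stage II.1.
The defendant prevails on this issue.
Per-issue: Issue I → plaintiff; Issue II → defendant. The plaintiff must prevail on every issue; overall, the defendant prevails.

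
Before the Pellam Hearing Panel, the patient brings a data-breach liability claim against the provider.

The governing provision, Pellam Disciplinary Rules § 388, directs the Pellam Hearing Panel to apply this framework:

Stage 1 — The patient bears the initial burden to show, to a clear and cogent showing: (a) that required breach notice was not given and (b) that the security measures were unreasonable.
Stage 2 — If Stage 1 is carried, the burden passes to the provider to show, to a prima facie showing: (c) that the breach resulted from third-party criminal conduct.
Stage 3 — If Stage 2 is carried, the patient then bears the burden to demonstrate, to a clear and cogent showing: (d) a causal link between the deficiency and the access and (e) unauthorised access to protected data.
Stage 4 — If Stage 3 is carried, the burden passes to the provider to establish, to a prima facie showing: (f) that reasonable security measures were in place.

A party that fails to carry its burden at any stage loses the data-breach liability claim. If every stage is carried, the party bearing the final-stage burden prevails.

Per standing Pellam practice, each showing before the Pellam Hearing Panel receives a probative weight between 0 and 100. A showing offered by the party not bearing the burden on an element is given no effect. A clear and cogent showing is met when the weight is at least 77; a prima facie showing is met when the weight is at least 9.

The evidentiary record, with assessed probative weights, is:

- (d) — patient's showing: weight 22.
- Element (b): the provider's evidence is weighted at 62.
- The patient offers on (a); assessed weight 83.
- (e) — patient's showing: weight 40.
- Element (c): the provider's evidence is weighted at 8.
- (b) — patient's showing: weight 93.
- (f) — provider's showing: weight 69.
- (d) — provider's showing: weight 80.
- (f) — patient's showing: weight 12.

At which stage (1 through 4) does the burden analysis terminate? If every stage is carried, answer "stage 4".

stage 2

Stage 1 — burden on patient; standard: a clear and cogent showing (weight is at least 77).
    (a): 83 ≥ 77 [met]
    (b): 93 (provider's 62 disregarded) ≥ 77 [met]
  Stage 1 carried; the burden shifts to the provider.
Stage 2 — burden on provider; standard: a prima facie showing (weight is at least 9).
    (c): 8 < 9 [not met]
  Stage 2 not carried; the provider fails its burden.
So the patient prevails.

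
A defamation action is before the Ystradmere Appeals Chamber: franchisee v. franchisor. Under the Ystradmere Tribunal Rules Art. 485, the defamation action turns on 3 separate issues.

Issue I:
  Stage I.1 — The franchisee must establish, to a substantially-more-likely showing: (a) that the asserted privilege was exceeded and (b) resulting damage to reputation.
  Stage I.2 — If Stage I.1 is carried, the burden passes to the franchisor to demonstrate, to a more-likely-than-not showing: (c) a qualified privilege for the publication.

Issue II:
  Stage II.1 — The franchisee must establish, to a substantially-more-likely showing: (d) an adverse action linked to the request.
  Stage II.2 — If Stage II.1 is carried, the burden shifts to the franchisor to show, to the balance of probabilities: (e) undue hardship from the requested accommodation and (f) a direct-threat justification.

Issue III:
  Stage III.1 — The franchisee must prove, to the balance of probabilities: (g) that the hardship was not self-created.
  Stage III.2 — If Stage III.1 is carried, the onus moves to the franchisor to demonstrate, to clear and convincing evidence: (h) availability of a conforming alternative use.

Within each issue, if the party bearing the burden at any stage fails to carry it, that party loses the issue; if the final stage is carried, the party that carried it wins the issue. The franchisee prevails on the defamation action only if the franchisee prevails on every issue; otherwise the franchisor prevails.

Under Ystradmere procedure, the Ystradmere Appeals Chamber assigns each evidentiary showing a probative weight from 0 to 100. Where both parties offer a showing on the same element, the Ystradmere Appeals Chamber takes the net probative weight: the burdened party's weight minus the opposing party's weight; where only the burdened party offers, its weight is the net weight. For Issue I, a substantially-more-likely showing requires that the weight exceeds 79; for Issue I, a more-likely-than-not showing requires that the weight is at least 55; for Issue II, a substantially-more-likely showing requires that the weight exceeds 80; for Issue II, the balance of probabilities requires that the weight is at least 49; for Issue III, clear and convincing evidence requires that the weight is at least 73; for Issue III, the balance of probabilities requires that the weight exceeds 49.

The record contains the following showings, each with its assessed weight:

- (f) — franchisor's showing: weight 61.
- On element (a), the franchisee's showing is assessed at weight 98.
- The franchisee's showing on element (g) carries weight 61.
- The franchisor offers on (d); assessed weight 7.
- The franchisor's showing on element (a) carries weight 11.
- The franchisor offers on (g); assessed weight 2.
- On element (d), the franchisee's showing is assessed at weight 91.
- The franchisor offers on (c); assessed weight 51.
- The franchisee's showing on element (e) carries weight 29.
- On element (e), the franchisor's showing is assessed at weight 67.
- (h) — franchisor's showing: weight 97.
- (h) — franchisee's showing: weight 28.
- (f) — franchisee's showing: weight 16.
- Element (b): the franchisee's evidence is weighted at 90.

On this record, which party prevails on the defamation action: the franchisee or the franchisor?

franchisee

— Issue I —
Stage I.1 — burden on franchisee; standard: a substantially-more-likely showing (weight exceeds 79).
    (a): 98 − 11 = 87 > 79 [met]
    (b): 90 > 79 [met]
  The franchisee carries Stage I.1; the franchisor now bears the burden.
Stage I.2 — burden on franchisor; standard: a more-likely-than-not showing (weight is at least 55).
    (c): 51 < 55 [not met]
  Not every element is met, so the franchisor fails to carry Stage I.2.
The analysis ends at Stage I.2; the franchisee prevails on this issue.
— Issue II —
At Stage II.1 the franchisee must meet a substantially-more-likely showing (weight exceeds 80): on (d) the weight is 91 less the opposing 7 gives net 84, > 80, so (d) meets the standard.
  The franchisee carries Stage II.1; the franchisor now bears the burden.
At Stage II.2 the franchisor must meet the balance of probabilities (weight is at least 49): on (e) the weight is 67 less the opposing 29 gives net 38, < 49, so (e) does not meet the standard; on (f) the weight is 61 less the opposing 16 gives net 45, < 49, so (f) does not meet the standard.
  The franchisor does not carry Stage II.2.
The analysis ends at Stage II.2; the franchisee prevails on this issue.
— Issue III —
Stage III.1 — burden on franchisee; standard: the balance of probabilities (weight exceeds 49).
    (g): 61 − 2 = 59 > 49 [met]
  Stage III.1 is satisfied; the onus moves to the franchisor.
Stage III.2 — burden on franchisor; standard: clear and convincing evidence (weight is at least 73).
    (h): 97 − 28 = 69 < 73 [not met]
  Not every element is met, so the franchisor fails to carry Stage III.2.
The analysis ends at Stage III.2; the franchisee prevails on this issue.
Per-issue: Issue I → franchisee; Issue II → franchisee; Issue III → franchisee. The franchisee must prevail on every issue; overall, the franchisee prevails.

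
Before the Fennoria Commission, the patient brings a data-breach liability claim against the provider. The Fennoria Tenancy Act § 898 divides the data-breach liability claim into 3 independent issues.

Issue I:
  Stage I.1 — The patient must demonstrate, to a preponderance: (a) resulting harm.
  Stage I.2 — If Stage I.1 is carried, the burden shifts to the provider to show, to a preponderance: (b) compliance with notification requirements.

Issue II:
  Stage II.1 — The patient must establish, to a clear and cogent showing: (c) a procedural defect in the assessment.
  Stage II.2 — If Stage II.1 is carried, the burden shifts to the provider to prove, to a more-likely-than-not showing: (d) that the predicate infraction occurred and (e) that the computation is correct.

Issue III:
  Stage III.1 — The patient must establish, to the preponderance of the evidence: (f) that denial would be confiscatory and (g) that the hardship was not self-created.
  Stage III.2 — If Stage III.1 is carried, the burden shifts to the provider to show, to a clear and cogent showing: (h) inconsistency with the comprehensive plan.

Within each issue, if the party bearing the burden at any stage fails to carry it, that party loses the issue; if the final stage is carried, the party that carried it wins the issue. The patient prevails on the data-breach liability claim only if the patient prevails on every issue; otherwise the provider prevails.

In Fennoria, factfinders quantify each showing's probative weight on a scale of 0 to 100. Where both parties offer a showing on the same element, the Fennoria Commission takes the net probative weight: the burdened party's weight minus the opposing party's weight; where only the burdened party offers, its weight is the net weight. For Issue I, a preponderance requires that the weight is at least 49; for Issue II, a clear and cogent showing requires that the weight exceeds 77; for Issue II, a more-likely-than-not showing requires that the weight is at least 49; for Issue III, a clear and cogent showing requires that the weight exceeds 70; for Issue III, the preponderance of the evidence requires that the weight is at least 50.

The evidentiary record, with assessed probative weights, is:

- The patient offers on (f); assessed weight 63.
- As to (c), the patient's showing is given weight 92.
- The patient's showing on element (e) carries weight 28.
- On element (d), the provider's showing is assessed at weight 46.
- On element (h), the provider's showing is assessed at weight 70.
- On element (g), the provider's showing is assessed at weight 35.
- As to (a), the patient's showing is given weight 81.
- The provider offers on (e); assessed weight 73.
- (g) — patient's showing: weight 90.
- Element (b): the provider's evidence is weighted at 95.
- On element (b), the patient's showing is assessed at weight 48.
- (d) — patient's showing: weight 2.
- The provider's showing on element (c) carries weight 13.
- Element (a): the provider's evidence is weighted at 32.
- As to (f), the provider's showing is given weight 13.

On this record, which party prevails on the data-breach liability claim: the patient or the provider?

patient

— Issue I —
Stage I.1 (patient, a preponderance, weight is at least 49): (a) net 81−32=49 ≥ 49 — meets.
  All elements met. The burden passes to the provider.
Stage I.2 (provider, a preponderance, weight is at least 49): (b) net 95−48=47 < 49 — fails.
  Stage I.2 not carried; the provider fails its burden.
The analysis ends at Stage I.2; the patient prevails on this issue.
— Issue II —
Stage II.1 (patient, a clear and cogent showing, weight exceeds 77): (c) net 92−13=79 > 77 — meets.
  All elements met. The burden passes to the provider.
Stage II.2 (provider, a more-likely-than-not showing, weight is at least 49): (d) net 46−2=44 < 49 — fails; (e) net 73−28=45 < 49 — fails.
  Not every element is met, so the provider fails to carry Stage II.2.
The patient prevails on this issue.
— Issue III —
Stage III.1 — burden on patient; standard: the preponderance of the evidence (weight is at least 50).
    (f): 63 − 13 = 50 ≥ 50 [met]
    (g): 90 − 35 = 55 ≥ 50 [met]
  All elements met. The burden passes to the provider.
Stage III.2 — burden on provider; standard: a clear and cogent showing (weight exceeds 70).
    (h): 70 ≤ 70 [not met]
  The provider does not carry Stage III.2.
So the patient prevails on this issue.
Per-issue: Issue I → patient; Issue II → patient; Issue III → patient. The patient must prevail on every issue; overall, the patient prevails.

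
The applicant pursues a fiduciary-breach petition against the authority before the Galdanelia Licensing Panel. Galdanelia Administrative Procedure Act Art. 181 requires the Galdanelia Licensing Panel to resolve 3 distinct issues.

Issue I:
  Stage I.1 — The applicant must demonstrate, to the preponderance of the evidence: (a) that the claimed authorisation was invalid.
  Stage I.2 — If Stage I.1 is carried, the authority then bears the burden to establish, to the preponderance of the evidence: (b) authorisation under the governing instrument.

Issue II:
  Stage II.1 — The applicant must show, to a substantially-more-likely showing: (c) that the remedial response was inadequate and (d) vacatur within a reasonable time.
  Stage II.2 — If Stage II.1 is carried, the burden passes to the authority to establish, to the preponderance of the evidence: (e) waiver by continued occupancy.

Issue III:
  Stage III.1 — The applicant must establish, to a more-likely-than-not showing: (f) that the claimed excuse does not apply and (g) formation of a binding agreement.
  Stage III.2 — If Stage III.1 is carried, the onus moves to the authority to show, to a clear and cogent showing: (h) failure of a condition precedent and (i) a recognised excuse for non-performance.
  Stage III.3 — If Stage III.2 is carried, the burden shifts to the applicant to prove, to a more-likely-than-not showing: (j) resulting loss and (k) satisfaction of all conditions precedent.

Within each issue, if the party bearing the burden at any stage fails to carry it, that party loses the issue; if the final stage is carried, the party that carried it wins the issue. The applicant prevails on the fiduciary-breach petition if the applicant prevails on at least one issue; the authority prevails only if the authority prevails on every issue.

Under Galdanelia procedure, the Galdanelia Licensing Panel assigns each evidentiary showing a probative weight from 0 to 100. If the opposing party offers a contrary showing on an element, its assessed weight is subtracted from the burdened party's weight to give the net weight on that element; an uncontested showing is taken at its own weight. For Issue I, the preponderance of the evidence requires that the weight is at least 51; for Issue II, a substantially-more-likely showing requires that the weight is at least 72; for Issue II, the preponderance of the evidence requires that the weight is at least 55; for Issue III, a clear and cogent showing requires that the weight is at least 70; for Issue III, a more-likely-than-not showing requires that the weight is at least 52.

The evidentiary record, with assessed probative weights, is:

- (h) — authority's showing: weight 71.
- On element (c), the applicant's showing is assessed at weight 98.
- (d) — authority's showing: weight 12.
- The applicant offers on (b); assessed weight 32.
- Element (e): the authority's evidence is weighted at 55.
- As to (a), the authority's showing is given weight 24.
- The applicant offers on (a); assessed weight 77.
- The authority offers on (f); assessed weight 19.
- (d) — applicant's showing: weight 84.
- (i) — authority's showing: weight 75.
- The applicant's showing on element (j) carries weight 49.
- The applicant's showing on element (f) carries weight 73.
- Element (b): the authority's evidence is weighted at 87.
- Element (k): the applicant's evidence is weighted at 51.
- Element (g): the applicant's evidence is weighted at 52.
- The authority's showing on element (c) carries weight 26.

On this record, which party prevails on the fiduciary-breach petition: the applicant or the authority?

authority

— Issue I —
At Stage I.1 the applicant must meet the preponderance of the evidence (weight is at least 51): on (a) the weight is 77 less the opposing 24 gives net 53, which does reach 51, so (a) meets the standard.
  All elements met. The burden passes to the authority.
At Stage I.2 the authority must meet the preponderance of the evidence (weight is at least 51): on (b) the weight is 87 less the opposing 32 gives net 55, which does reach 51, so (b) meets the standard.
  All elements met at the final stage.
Every stage carried; the authority prevails on this issue.
— Issue II —
At Stage II.1 the applicant must meet a substantially-more-likely showing (weight is at least 72): on (c) the weight is 98 less the opposing 26 gives net 72, which does reach 72, so (c) meets the standard; on (d) the weight is 84 less the opposing 12 gives net 72, ≥ 72, so (d) meets the standard.
  All elements met. The burden passes to the authority.
At Stage II.2 the authority must meet the preponderance of the evidence (weight is at least 55): on (e) the weight is 55, ≥ 55, so (e) meets the standard.
  The authority carries the last stage.
Every stage carried; the authority prevails on this issue.
— Issue III —
At Stage III.1 the applicant must meet a more-likely-than-not showing (weight is at least 52): on (f) the weight is 73 less the opposing 19 gives net 54, which does reach 52, so (f) meets the standard; on (g) the weight is 52, which does reach 52, so (g) meets the standard.
  The applicant carries Stage III.1; the authority now bears the burden.
At Stage III.2 the authority must meet a clear and cogent showing (weight is at least 70): on (h) the weight is 71, ≥ 70, so (h) meets the standard; on (i) the weight is 75, which does reach 70, so (i) meets the standard.
  All elements met. The burden passes to the applicant.
At Stage III.3 the applicant must meet a more-likely-than-not showing (weight is at least 52): on (j) the weight is 49, < 52, so (j) does not meet the standard; on (k) the weight is 51, < 52, so (k) does not meet the standard.
  Stage III.3 not carried; the applicant fails its burden.
So the authority prevails on this issue.
Per-issue: Issue I → authority; Issue II → authority; Issue III → authority. The applicant must prevail on at least one issue; overall, the authority prevails.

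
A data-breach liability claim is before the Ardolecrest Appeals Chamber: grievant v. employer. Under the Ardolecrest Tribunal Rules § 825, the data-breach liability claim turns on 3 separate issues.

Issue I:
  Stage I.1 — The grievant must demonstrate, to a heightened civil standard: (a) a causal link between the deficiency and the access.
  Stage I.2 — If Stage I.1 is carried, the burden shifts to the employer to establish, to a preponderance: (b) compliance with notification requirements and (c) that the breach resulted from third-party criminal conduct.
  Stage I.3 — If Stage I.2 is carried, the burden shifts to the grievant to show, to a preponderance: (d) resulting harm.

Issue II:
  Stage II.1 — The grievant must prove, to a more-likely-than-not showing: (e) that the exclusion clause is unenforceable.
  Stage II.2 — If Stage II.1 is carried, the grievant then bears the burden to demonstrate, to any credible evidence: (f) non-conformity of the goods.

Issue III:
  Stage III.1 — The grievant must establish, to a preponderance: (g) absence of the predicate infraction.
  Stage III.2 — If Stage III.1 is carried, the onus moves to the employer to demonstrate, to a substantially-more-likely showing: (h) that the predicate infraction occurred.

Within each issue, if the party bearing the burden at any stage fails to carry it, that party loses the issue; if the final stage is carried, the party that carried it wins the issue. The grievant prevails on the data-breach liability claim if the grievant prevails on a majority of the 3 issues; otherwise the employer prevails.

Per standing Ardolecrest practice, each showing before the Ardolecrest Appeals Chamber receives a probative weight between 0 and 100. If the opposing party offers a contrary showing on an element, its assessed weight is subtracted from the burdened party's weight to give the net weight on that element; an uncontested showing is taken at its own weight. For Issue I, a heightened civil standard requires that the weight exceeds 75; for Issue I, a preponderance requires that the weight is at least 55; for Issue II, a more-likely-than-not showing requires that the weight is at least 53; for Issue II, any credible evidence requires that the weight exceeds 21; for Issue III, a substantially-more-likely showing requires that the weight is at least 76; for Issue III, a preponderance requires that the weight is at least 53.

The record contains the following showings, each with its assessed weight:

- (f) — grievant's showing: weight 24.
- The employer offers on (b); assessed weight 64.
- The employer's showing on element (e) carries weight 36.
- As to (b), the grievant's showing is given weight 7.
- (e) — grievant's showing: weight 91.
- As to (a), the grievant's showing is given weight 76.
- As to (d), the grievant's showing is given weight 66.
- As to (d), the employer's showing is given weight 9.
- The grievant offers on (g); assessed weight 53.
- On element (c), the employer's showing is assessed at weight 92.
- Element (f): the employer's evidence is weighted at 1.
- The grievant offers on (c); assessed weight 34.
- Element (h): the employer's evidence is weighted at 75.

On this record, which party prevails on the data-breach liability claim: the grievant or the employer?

— Issue I —
At Stage I.1 the grievant must meet a heightened civil standard (weight exceeds 75): on (a) the weight is 76, > 75, so (a) meets the standard.
  Stage I.1 carried; the burden shifts to the employer.
At Stage I.2 the employer must meet a preponderance (weight is at least 55): on (b) the weight is 64 less the opposing 7 gives net 57, ≥ 55, so (b) meets the standard; on (c) the weight is 92 less the opposing 34 gives net 58, which does reach 55, so (c) meets the standard.
  The employer carries Stage I.2; the grievant now bears the burden.
At Stage I.3 the grievant must meet a preponderance (weight is at least 55): on (d) the weight is 66 less the opposing 9 gives net 57, which does reach 55, so (d) meets the standard.
  Stage I.3 carried; the final stage is satisfied.
Every stage carried; the grievant prevails on this issue.
— Issue II —
At Stage II.1 the grievant must meet a more-likely-than-not showing (weight is at least 53): on (e) the weight is 91 less the opposing 36 gives net 55, which does reach 53, so (e) meets the standard.
  Stage II.1 is satisfied; the grievant continues to bear the burden.
At Stage II.2 the grievant must meet any credible evidence (weight exceeds 21): on (f) the weight is 24 less the opposing 1 gives net 23, which does exceed 21, so (f) meets the standard.
  All elements met at the final stage.
Every stage carried; the grievant prevails on this issue.
— Issue III —
At Stage III.1 the grievant must meet a preponderance (weight is at least 53): on (g) the weight is 53, which does reach 53, so (g) meets the standard.
  Stage III.1 is satisfied; the onus moves to the employer.
At Stage III.2 the employer must meet a substantially-more-likely showing (weight is at least 76): on (h) the weight is 75, which does not reach 76, so (h) does not meet the standard.
  The employer does not carry Stage III.2.
So the grievant prevails on this issue.
Per-issue: Issue I → grievant; Issue II → grievant; Issue III → grievant. The grievant must prevail on a majority of issues; overall, the grievant prevails.

grievant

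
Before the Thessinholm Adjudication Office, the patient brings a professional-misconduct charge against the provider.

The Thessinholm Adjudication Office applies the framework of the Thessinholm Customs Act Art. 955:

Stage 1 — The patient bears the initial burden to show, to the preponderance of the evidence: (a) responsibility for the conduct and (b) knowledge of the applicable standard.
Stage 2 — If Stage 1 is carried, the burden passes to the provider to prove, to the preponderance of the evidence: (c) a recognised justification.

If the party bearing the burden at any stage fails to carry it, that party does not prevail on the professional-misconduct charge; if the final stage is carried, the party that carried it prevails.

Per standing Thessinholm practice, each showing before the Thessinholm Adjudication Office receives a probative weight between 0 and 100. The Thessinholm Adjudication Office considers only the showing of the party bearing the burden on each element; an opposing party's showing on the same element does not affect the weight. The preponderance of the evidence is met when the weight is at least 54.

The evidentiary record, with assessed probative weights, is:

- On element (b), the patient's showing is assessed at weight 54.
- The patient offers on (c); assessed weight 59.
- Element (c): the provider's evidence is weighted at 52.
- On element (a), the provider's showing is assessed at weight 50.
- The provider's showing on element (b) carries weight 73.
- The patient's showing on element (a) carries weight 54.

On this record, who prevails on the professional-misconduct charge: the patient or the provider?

patient

Stage 1 (patient, the preponderance of the evidence, weight is at least 54): (a) 54 (provider's 50 disregarded) ≥ 54 — meets; (b) 54 (provider's 73 disregarded) ≥ 54 — meets.
  Stage 1 carried; the burden shifts to the provider.
Stage 2 (provider, the preponderance of the evidence, weight is at least 54): (c) 52 (patient's 59 disregarded) < 54 — fails.
  The provider does not carry Stage 2.
So the patient prevails.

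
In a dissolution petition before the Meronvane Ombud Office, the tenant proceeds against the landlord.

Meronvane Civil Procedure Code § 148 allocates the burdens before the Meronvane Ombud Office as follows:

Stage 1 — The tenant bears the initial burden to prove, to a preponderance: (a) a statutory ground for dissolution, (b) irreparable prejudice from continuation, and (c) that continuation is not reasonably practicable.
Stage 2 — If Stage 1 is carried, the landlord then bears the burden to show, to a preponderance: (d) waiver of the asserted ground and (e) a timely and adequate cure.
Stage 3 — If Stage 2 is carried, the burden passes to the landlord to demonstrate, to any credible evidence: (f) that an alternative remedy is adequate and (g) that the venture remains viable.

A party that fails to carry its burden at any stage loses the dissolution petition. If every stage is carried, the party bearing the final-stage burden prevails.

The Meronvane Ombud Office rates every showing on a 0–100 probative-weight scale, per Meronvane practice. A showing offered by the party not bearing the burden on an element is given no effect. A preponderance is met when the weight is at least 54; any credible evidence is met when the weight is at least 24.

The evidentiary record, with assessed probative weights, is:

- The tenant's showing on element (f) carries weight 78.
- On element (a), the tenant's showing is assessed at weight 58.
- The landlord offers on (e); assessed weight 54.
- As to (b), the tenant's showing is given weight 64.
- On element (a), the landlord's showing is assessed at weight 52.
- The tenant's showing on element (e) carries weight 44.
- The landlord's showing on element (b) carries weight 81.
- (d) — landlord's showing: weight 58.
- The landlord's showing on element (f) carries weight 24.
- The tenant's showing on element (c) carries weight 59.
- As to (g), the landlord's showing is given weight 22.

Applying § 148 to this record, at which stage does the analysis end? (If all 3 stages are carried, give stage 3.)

stage 3

At Stage 1 the tenant must meet a preponderance (weight is at least 54): on (a) the weight is 58 (the landlord's 52 is given no effect), ≥ 54, so (a) meets the standard; on (b) the weight is 64 (the landlord's 81 is given no effect), which does reach 54, so (b) meets the standard; on (c) the weight is 59, which does reach 54, so (c) meets the standard.
  Stage 1 carried; the burden shifts to the landlord.
At Stage 2 the landlord must meet a preponderance (weight is at least 54): on (d) the weight is 58, ≥ 54, so (d) meets the standard; on (e) the weight is 54 (the tenant's 44 is given no effect), ≥ 54, so (e) meets the standard.
  All elements met. The landlord retains the burden for Stage 3.
At Stage 3 the landlord must meet any credible evidence (weight is at least 24): on (f) the weight is 24 (the tenant's 78 is given no effect), ≥ 24, so (f) meets the standard; on (g) the weight is 22, < 24, so (g) does not meet the standard.
  Not every element is met, so the landlord fails to carry Stage 3.
The analysis ends at Stage 3; the tenant prevails.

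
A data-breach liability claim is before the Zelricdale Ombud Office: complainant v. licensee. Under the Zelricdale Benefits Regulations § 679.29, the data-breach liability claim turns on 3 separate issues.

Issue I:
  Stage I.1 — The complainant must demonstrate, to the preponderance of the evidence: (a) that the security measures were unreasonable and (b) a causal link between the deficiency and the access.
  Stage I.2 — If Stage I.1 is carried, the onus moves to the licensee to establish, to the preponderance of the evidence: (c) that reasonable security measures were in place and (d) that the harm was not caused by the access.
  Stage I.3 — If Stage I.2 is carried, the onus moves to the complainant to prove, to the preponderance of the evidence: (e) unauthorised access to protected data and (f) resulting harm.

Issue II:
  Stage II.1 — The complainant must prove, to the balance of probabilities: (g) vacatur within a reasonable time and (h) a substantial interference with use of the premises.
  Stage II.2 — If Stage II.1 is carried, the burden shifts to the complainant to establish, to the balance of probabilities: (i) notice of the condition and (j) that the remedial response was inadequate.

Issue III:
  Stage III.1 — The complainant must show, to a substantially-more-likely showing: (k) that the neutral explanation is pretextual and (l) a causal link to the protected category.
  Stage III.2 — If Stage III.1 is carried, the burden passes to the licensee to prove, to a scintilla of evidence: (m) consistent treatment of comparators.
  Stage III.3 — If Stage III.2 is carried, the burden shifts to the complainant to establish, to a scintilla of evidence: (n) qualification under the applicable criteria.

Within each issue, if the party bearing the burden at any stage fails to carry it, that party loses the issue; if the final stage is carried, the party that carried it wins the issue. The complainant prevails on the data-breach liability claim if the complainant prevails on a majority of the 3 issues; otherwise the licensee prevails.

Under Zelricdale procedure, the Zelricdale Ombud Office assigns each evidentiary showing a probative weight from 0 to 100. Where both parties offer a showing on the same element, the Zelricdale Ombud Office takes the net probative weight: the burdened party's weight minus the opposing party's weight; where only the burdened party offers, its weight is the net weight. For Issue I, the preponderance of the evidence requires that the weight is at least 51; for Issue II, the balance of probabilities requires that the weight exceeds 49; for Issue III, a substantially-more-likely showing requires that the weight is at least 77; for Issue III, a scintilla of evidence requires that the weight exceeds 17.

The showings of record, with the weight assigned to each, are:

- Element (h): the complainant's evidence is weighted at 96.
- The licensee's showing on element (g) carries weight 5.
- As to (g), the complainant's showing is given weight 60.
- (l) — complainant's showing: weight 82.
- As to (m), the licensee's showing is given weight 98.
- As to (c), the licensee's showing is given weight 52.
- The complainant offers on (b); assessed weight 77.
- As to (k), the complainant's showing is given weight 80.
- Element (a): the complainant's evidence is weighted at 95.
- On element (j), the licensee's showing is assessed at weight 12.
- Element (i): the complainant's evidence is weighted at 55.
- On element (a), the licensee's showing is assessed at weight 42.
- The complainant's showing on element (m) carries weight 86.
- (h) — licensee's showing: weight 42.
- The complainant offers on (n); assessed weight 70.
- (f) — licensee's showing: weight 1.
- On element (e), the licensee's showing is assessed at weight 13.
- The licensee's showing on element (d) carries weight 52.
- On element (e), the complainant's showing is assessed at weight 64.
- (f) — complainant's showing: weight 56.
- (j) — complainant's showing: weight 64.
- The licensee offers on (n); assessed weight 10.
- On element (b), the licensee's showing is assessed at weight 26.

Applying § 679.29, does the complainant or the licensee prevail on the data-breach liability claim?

complainant

— Issue I —
Stage I.1 — burden on complainant; standard: the preponderance of the evidence (weight is at least 51).
    (a): 95 − 42 = 53 ≥ 51 [met]
    (b): 77 − 26 = 51 ≥ 51 [met]
  Stage I.1 is satisfied; the onus moves to the licensee.
Stage I.2 — burden on licensee; standard: the preponderance of the evidence (weight is at least 51).
    (c): 52 ≥ 51 [met]
    (d): 52 ≥ 51 [met]
  The licensee carries Stage I.2; the complainant now bears the burden.
Stage I.3 — burden on complainant; standard: the preponderance of the evidence (weight is at least 51).
    (e): 64 − 13 = 51 ≥ 51 [met]
    (f): 56 − 1 = 55 ≥ 51 [met]
  The complainant carries the last stage.
Every stage carried; the complainant prevails on this issue.
— Issue II —
At Stage II.1 the complainant must meet the balance of probabilities (weight exceeds 49): on (g) the weight is 60 less the opposing 5 gives net 55, which does exceed 49, so (g) meets the standard; on (h) the weight is 96 less the opposing 42 gives net 54, which does exceed 49, so (h) meets the standard.
  Stage II.1 carried; the burden remains with the complainant.
At Stage II.2 the complainant must meet the balance of probabilities (weight exceeds 49): on (i) the weight is 55, > 49, so (i) meets the standard; on (j) the weight is 64 less the opposing 12 gives net 52, which does exceed 49, so (j) meets the standard.
  The complainant carries the last stage.
All stages carried — the complainant prevails on this issue.
— Issue III —
At Stage III.1 the complainant must meet a substantially-more-likely showing (weight is at least 77): on (k) the weight is 80, which does reach 77, so (k) meets the standard; on (l) the weight is 82, ≥ 77, so (l) meets the standard.
  Stage III.1 carried; the burden shifts to the licensee.
At Stage III.2 the licensee must meet a scintilla of evidence (weight exceeds 17): on (m) the weight is 98 less the opposing 86 gives net 12, which does not exceed 17, so (m) does not meet the standard.
  Not every element is met, so the licensee fails to carry Stage III.2.
The analysis ends at Stage III.2; the complainant prevails on this issue.
Per-issue: Issue I → complainant; Issue II → complainant; Issue III → complainant. The complainant must prevail on a majority of issues; overall, the complainant prevails.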